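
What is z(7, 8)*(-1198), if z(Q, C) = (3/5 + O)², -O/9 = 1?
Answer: -2113272/25 ≈ -84531.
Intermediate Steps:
O = -9 (O = -9*1 = -9)
z(Q, C) = 1764/25 (z(Q, C) = (3/5 - 9)² = (3*(⅕) - 9)² = (⅗ - 9)² = (-42/5)² = 1764/25)
z(7, 8)*(-1198) = (1764/25)*(-1198) = -2113272/25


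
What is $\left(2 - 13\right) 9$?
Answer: $-99$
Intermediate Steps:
$\left(2 - 13\right) 9 = \left(-11\right) 9 = -99$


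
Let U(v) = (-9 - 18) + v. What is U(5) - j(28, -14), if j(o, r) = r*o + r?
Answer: 384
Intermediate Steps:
U(v) = -27 + v
j(o, r) = r + o*r (j(o, r) = o*r + r = r + o*r)
U(5) - j(28, -14) = (-27 + 5) - (-14)*(1 + 28) = -22 - (-14)*29 = -22 - 1*(-406) = -22 + 406 = 384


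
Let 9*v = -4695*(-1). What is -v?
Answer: -1565/3 ≈ -521.67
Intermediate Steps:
v = 1565/3 (v = (-4695*(-1))/9 = (⅑)*4695 = 1565/3 ≈ 521.67)
-v = -1*1565/3 = -1565/3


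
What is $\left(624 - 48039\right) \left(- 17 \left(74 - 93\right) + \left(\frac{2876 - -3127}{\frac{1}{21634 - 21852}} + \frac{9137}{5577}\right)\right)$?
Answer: $\frac{115322017794250}{1859} \approx 6.2034 \cdot 10^{10}$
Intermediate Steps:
$\left(624 - 48039\right) \left(- 17 \left(74 - 93\right) + \left(\frac{2876 - -3127}{\frac{1}{21634 - 21852}} + \frac{9137}{5577}\right)\right) = - 47415 \left(\left(-17\right) \left(-19\right) + \left(\frac{2876 + 3127}{\frac{1}{-218}} + 9137 \cdot \frac{1}{5577}\right)\right) = - 47415 \left(323 + \left(\frac{6003}{- \frac{1}{218}} + \frac{9137}{5577}\right)\right) = - 47415 \left(323 + \left(6003 \left(-218\right) + \frac{9137}{5577}\right)\right) = - 47415 \left(323 + \left(-1308654 + \frac{9137}{5577}\right)\right) = - 47415 \left(323 - \frac{7298354221}{5577}\right) = \left(-47415\right) \left(- \frac{7296552850}{5577}\right) = \frac{115322017794250}{1859}$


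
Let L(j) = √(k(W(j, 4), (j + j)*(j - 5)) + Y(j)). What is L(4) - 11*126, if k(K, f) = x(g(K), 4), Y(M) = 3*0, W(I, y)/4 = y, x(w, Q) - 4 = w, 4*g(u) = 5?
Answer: -1386 + √21/2 ≈ -1383.7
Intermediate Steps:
g(u) = 5/4 (g(u) = (¼)*5 = 5/4)
x(w, Q) = 4 + w
W(I, y) = 4*y
Y(M) = 0
k(K, f) = 21/4 (k(K, f) = 4 + 5/4 = 21/4)
L(j) = √21/2 (L(j) = √(21/4 + 0) = √(21/4) = √21/2)
L(4) - 11*126 = √21/2 - 11*126 = √21/2 - 1386 = -1386 + √21/2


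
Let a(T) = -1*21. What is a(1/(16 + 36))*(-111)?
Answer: 2331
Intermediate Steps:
a(T) = -21
a(1/(16 + 36))*(-111) = -21*(-111) = 2331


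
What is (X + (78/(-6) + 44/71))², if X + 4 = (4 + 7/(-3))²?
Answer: 75550864/408321 ≈ 185.03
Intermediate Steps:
X = -11/9 (X = -4 + (4 + 7/(-3))² = -4 + (4 + 7*(-⅓))² = -4 + (4 - 7/3)² = -4 + (5/3)² = -4 + 25/9 = -11/9 ≈ -1.2222)
(X + (78/(-6) + 44/71))² = (-11/9 + (78/(-6) + 44/71))² = (-11/9 + (78*(-⅙) + 44*(1/71)))² = (-11/9 + (-13 + 44/71))² = (-11/9 - 879/71)² = (-8692/639)² = 75550864/408321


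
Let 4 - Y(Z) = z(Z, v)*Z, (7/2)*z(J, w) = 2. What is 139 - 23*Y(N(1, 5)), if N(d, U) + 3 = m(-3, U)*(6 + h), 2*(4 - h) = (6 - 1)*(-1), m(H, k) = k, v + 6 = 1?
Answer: 829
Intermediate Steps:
v = -5 (v = -6 + 1 = -5)
h = 13/2 (h = 4 - (6 - 1)*(-1)/2 = 4 - 5*(-1)/2 = 4 - ½*(-5) = 4 + 5/2 = 13/2 ≈ 6.5000)
z(J, w) = 4/7 (z(J, w) = (2/7)*2 = 4/7)
N(d, U) = -3 + 25*U/2 (N(d, U) = -3 + U*(6 + 13/2) = -3 + U*(25/2) = -3 + 25*U/2)
Y(Z) = 4 - 4*Z/7
139 - 23*Y(N(1, 5)) = 139 - 23*(4 - 4*(-3 + (25/2)*5)/7) = 139 - 23*(4 - 4*(-3 + 125/2)/7) = 139 - 23*(4 - 4/7*119/2) = 139 - 23*(4 - 34) = 139 - 23*(-30) = 139 + 690 = 829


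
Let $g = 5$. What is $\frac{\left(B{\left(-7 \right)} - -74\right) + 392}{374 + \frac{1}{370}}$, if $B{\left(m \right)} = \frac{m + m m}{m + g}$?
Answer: $\frac{164650}{138381} \approx 1.1898$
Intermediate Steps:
$B{\left(m \right)} = \frac{m + m^{2}}{5 + m}$ ($B{\left(m \right)} = \frac{m + m m}{m + 5} = \frac{m + m^{2}}{5 + m}$)
$\frac{\left(B{\left(-7 \right)} - -74\right) + 392}{374 + \frac{1}{370}} = \frac{\left(- \frac{7 \left(1 - 7\right)}{5 - 7} - -74\right) + 392}{374 + \frac{1}{370}} = \frac{\left(\left(-7\right) \frac{1}{-2} \left(-6\right) + 74\right) + 392}{374 + \frac{1}{370}} = \frac{\left(\left(-7\right) \left(- \frac{1}{2}\right) \left(-6\right) + 74\right) + 392}{\frac{138381}{370}} = \left(\left(-21 + 74\right) + 392\right) \frac{370}{138381} = \left(53 + 392\right) \frac{370}{138381} = 445 \cdot \frac{370}{138381} = \frac{164650}{138381}$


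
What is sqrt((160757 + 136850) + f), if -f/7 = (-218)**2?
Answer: I*sqrt(35061) ≈ 187.25*I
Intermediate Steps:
f = -332668 (f = -7*(-218)**2 = -7*47524 = -332668)
sqrt((160757 + 136850) + f) = sqrt((160757 + 136850) - 332668) = sqrt(297607 - 332668) = sqrt(-35061) = I*sqrt(35061)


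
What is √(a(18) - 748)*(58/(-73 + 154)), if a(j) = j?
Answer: 58*I*√730/81 ≈ 19.347*I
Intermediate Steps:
√(a(18) - 748)*(58/(-73 + 154)) = √(18 - 748)*(58/(-73 + 154)) = √(-730)*(58/81) = (I*√730)*(58*(1/81)) = (I*√730)*(58/81) = 58*I*√730/81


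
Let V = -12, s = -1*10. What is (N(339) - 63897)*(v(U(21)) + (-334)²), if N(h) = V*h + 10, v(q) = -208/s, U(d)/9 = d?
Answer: -7582201444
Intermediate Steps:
s = -10
U(d) = 9*d
v(q) = 104/5 (v(q) = -208/(-10) = -208*(-⅒) = 104/5)
N(h) = 10 - 12*h (N(h) = -12*h + 10 = 10 - 12*h)
(N(339) - 63897)*(v(U(21)) + (-334)²) = ((10 - 12*339) - 63897)*(104/5 + (-334)²) = ((10 - 4068) - 63897)*(104/5 + 111556) = (-4058 - 63897)*(557884/5) = -67955*557884/5 = -7582201444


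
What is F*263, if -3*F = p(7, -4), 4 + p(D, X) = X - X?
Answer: 1052/3 ≈ 350.67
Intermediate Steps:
p(D, X) = -4 (p(D, X) = -4 + (X - X) = -4 + 0 = -4)
F = 4/3 (F = -⅓*(-4) = 4/3 ≈ 1.3333)
F*263 = (4/3)*263 = 1052/3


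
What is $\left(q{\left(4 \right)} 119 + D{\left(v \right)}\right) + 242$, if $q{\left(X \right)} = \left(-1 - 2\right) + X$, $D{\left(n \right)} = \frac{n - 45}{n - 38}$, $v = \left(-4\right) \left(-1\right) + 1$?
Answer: $\frac{11953}{33} \approx 362.21$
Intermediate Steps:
$v = 5$ ($v = 4 + 1 = 5$)
$D{\left(n \right)} = \frac{-45 + n}{-38 + n}$
$q{\left(X \right)} = -3 + X$
$\left(q{\left(4 \right)} 119 + D{\left(v \right)}\right) + 242 = \left(\left(-3 + 4\right) 119 + \frac{-45 + 5}{-38 + 5}\right) + 242 = \left(1 \cdot 119 + \frac{1}{-33} \left(-40\right)\right) + 242 = \left(119 - - \frac{40}{33}\right) + 242 = \left(119 + \frac{40}{33}\right) + 242 = \frac{3967}{33} + 242 = \frac{11953}{33}$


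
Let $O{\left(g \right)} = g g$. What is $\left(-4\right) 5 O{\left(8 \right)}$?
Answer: $-1280$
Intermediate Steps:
$O{\left(g \right)} = g^{2}$
$\left(-4\right) 5 O{\left(8 \right)} = \left(-4\right) 5 \cdot 8^{2} = \left(-20\right) 64 = -1280$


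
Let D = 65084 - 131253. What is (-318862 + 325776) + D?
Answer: -59255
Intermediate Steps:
D = -66169
(-318862 + 325776) + D = (-318862 + 325776) - 66169 = 6914 - 66169 = -59255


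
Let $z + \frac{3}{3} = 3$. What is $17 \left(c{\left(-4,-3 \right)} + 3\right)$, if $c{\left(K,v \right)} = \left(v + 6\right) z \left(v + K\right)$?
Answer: $-663$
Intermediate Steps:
$z = 2$ ($z = -1 + 3 = 2$)
$c{\left(K,v \right)} = \left(12 + 2 v\right) \left(K + v\right)$ ($c{\left(K,v \right)} = \left(v + 6\right) 2 \left(v + K\right) = \left(6 + v\right) 2 \left(K + v\right) = \left(12 + 2 v\right) \left(K + v\right)$)
$17 \left(c{\left(-4,-3 \right)} + 3\right) = 17 \left(\left(2 \left(-3\right)^{2} + 12 \left(-4\right) + 12 \left(-3\right) + 2 \left(-4\right) \left(-3\right)\right) + 3\right) = 17 \left(\left(2 \cdot 9 - 48 - 36 + 24\right) + 3\right) = 17 \left(\left(18 - 48 - 36 + 24\right) + 3\right) = 17 \left(-42 + 3\right) = 17 \left(-39\right) = -663$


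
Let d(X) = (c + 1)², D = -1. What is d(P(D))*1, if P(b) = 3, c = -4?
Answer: 9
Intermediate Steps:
d(X) = 9 (d(X) = (-4 + 1)² = (-3)² = 9)
d(P(D))*1 = 9*1 = 9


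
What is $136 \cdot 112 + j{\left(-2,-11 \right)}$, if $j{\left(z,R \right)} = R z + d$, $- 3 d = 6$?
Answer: $15252$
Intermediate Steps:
$d = -2$ ($d = \left(- \frac{1}{3}\right) 6 = -2$)
$j{\left(z,R \right)} = -2 + R z$ ($j{\left(z,R \right)} = R z - 2 = -2 + R z$)
$136 \cdot 112 + j{\left(-2,-11 \right)} = 136 \cdot 112 - -20 = 15232 + \left(-2 + 22\right) = 15232 + 20 = 15252$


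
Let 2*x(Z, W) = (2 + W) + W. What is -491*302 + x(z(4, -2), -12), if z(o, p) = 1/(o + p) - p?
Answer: -148293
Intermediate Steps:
x(Z, W) = 1 + W (x(Z, W) = ((2 + W) + W)/2 = (2 + 2*W)/2 = 1 + W)
-491*302 + x(z(4, -2), -12) = -491*302 + (1 - 12) = -148282 - 11 = -148293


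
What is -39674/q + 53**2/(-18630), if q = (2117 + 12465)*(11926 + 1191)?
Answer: -11696139971/77465198070 ≈ -0.15099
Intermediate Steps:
q = 191272094 (q = 14582*13117 = 191272094)
-39674/q + 53**2/(-18630) = -39674/191272094 + 53**2/(-18630) = -39674*1/191272094 + 2809*(-1/18630) = -19837/95636047 - 2809/18630 = -11696139971/77465198070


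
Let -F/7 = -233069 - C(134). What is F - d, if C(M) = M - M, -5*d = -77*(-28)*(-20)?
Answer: 1622859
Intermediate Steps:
d = 8624 (d = -(-77*(-28))*(-20)/5 = -2156*(-20)/5 = -⅕*(-43120) = 8624)
C(M) = 0
F = 1631483 (F = -7*(-233069 - 1*0) = -7*(-233069 + 0) = -7*(-233069) = 1631483)
F - d = 1631483 - 1*8624 = 1631483 - 8624 = 1622859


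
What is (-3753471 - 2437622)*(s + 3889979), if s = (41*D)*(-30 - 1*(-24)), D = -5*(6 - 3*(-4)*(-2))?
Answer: -23946150958027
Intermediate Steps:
D = 90 (D = -5*(6 + 12*(-2)) = -5*(6 - 24) = -5*(-18) = 90)
s = -22140 (s = (41*90)*(-30 - 1*(-24)) = 3690*(-30 + 24) = 3690*(-6) = -22140)
(-3753471 - 2437622)*(s + 3889979) = (-3753471 - 2437622)*(-22140 + 3889979) = -6191093*3867839 = -23946150958027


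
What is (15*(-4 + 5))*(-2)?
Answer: -30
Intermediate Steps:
(15*(-4 + 5))*(-2) = (15*1)*(-2) = 15*(-2) = -30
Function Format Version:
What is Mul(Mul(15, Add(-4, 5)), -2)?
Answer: -30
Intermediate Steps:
Mul(Mul(15, Add(-4, 5)), -2) = Mul(Mul(15, 1), -2) = Mul(15, -2) = -30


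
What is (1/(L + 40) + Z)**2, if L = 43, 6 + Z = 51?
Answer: 13957696/6889 ≈ 2026.1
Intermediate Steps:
Z = 45 (Z = -6 + 51 = 45)
(1/(L + 40) + Z)**2 = (1/(43 + 40) + 45)**2 = (1/83 + 45)**2 = (3736/83)**2 = 13957696/6889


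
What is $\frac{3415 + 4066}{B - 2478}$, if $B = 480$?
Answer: $- \frac{7481}{1998} \approx -3.7442$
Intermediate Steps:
$\frac{3415 + 4066}{B - 2478} = \frac{3415 + 4066}{480 - 2478} = \frac{7481}{-1998} = 7481 \left(- \frac{1}{1998}\right) = - \frac{7481}{1998}$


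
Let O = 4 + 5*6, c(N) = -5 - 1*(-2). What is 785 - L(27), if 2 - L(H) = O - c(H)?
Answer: 820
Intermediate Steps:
c(N) = -3 (c(N) = -5 + 2 = -3)
O = 34 (O = 4 + 30 = 34)
L(H) = -35 (L(H) = 2 - (34 - 1*(-3)) = 2 - (34 + 3) = 2 - 1*37 = 2 - 37 = -35)
785 - L(27) = 785 - 1*(-35) = 785 + 35 = 820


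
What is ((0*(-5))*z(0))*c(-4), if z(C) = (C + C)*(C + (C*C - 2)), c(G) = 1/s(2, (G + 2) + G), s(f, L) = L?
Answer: 0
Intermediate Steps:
c(G) = 1/(2 + 2*G) (c(G) = 1/((G + 2) + G) = 1/((2 + G) + G) = 1/(2 + 2*G))
z(C) = 2*C*(-2 + C + C**2) (z(C) = (2*C)*(C + (C**2 - 2)) = (2*C)*(C + (-2 + C**2)) = (2*C)*(-2 + C + C**2) = 2*C*(-2 + C + C**2))
((0*(-5))*z(0))*c(-4) = ((0*(-5))*(2*0*(-2 + 0 + 0**2)))*(1/(2*(1 - 4))) = (0*(2*0*(-2 + 0 + 0)))*((1/2)/(-3)) = (0*(2*0*(-2)))*((1/2)*(-1/3)) = (0*0)*(-1/6) = 0*(-1/6) = 0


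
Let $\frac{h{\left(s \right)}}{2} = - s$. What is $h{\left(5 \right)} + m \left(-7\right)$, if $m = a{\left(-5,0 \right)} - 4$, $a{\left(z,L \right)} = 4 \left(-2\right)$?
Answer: $74$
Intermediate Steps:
$h{\left(s \right)} = - 2 s$ ($h{\left(s \right)} = 2 \left(- s\right) = - 2 s$)
$a{\left(z,L \right)} = -8$
$m = -12$ ($m = -8 - 4 = -12$)
$h{\left(5 \right)} + m \left(-7\right) = \left(-2\right) 5 - -84 = -10 + 84 = 74$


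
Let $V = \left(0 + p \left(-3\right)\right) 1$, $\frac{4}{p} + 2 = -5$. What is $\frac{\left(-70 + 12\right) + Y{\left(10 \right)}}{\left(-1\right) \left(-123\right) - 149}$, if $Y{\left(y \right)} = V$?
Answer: $\frac{197}{91} \approx 2.1648$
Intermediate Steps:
$p = - \frac{4}{7}$ ($p = \frac{4}{-2 - 5} = \frac{4}{-7} = 4 \left(- \frac{1}{7}\right) = - \frac{4}{7} \approx -0.57143$)
$V = \frac{12}{7}$ ($V = \left(0 - - \frac{12}{7}\right) 1 = \left(0 + \frac{12}{7}\right) 1 = \frac{12}{7} \cdot 1 = \frac{12}{7} \approx 1.7143$)
$Y{\left(y \right)} = \frac{12}{7}$
$\frac{\left(-70 + 12\right) + Y{\left(10 \right)}}{\left(-1\right) \left(-123\right) - 149} = \frac{\left(-70 + 12\right) + \frac{12}{7}}{\left(-1\right) \left(-123\right) - 149} = \frac{-58 + \frac{12}{7}}{123 - 149} = \frac{1}{-26} \left(- \frac{394}{7}\right) = \left(- \frac{1}{26}\right) \left(- \frac{394}{7}\right) = \frac{197}{91}$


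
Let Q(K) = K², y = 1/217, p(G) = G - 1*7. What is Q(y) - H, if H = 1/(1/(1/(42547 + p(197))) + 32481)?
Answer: 28129/3541940402 ≈ 7.9417e-6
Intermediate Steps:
p(G) = -7 + G (p(G) = G - 7 = -7 + G)
y = 1/217 ≈ 0.0046083
H = 1/75218 (H = 1/(1/(1/(42547 + (-7 + 197))) + 32481) = 1/(1/(1/(42547 + 190)) + 32481) = 1/(1/(1/42737) + 32481) = 1/(42737 + 32481) = 1/75218 ≈ 1.3295e-5)
Q(y) - H = (1/217)² - 1*1/75218 = 1/47089 - 1/75218 = 28129/3541940402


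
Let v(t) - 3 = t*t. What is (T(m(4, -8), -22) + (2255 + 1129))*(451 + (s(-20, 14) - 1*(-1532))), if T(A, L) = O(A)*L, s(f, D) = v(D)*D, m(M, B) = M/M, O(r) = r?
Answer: 16033378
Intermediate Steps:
v(t) = 3 + t**2 (v(t) = 3 + t*t = 3 + t**2)
m(M, B) = 1
s(f, D) = D*(3 + D**2) (s(f, D) = (3 + D**2)*D = D*(3 + D**2))
T(A, L) = A*L
(T(m(4, -8), -22) + (2255 + 1129))*(451 + (s(-20, 14) - 1*(-1532))) = (1*(-22) + (2255 + 1129))*(451 + (14*(3 + 14**2) - 1*(-1532))) = (-22 + 3384)*(451 + (14*(3 + 196) + 1532)) = 3362*(451 + (14*199 + 1532)) = 3362*(451 + (2786 + 1532)) = 3362*(451 + 4318) = 3362*4769 = 16033378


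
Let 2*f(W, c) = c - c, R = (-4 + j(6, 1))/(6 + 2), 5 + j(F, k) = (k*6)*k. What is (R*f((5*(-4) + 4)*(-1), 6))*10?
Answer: 0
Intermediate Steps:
j(F, k) = -5 + 6*k² (j(F, k) = -5 + (k*6)*k = -5 + (6*k)*k = -5 + 6*k²)
R = -3/8 (R = (-4 + (-5 + 6*1²))/(6 + 2) = (-4 + (-5 + 6*1))/8 = (-4 + (-5 + 6))*(⅛) = (-4 + 1)*(⅛) = -3*⅛ = -3/8 ≈ -0.37500)
f(W, c) = 0 (f(W, c) = (c - c)/2 = (½)*0 = 0)
(R*f((5*(-4) + 4)*(-1), 6))*10 = -3/8*0*10 = 0*10 = 0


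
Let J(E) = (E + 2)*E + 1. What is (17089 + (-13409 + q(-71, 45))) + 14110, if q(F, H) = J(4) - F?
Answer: 17886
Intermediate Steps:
J(E) = 1 + E*(2 + E) (J(E) = (2 + E)*E + 1 = E*(2 + E) + 1 = 1 + E*(2 + E))
q(F, H) = 25 - F (q(F, H) = (1 + 4² + 2*4) - F = (1 + 16 + 8) - F = 25 - F)
(17089 + (-13409 + q(-71, 45))) + 14110 = (17089 + (-13409 + (25 - 1*(-71)))) + 14110 = (17089 + (-13409 + (25 + 71))) + 14110 = (17089 + (-13409 + 96)) + 14110 = (17089 - 13313) + 14110 = 3776 + 14110 = 17886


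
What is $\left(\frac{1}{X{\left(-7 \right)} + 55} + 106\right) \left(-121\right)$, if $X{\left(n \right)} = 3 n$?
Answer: $- \frac{436205}{34} \approx -12830.0$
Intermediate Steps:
$\left(\frac{1}{X{\left(-7 \right)} + 55} + 106\right) \left(-121\right) = \left(\frac{1}{3 \left(-7\right) + 55} + 106\right) \left(-121\right) = \left(\frac{1}{-21 + 55} + 106\right) \left(-121\right) = \left(\frac{1}{34} + 106\right) \left(-121\right) = \frac{3605}{34} \left(-121\right) = - \frac{436205}{34}$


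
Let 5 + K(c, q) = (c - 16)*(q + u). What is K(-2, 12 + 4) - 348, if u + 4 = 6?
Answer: -677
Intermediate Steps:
u = 2 (u = -4 + 6 = 2)
K(c, q) = -5 + (-16 + c)*(2 + q) (K(c, q) = -5 + (c - 16)*(q + 2) = -5 + (-16 + c)*(2 + q))
K(-2, 12 + 4) - 348 = (-37 - 16*(12 + 4) + 2*(-2) - 2*(12 + 4)) - 348 = (-37 - 16*16 - 4 - 2*16) - 348 = (-37 - 256 - 4 - 32) - 348 = -329 - 348 = -677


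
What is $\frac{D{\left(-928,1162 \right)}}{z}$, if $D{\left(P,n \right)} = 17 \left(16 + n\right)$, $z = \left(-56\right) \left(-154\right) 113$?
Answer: $\frac{10013}{487256} \approx 0.02055$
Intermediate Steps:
$z = 974512$ ($z = 8624 \cdot 113 = 974512$)
$D{\left(P,n \right)} = 272 + 17 n$
$\frac{D{\left(-928,1162 \right)}}{z} = \frac{272 + 17 \cdot 1162}{974512} = \left(272 + 19754\right) \frac{1}{974512} = 20026 \cdot \frac{1}{974512} = \frac{10013}{487256}$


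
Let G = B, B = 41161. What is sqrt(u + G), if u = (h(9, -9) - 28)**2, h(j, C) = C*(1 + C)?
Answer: sqrt(43097) ≈ 207.60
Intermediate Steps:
G = 41161
u = 1936 (u = (-9*(1 - 9) - 28)**2 = (-9*(-8) - 28)**2 = (72 - 28)**2 = 44**2 = 1936)
sqrt(u + G) = sqrt(1936 + 41161) = sqrt(43097)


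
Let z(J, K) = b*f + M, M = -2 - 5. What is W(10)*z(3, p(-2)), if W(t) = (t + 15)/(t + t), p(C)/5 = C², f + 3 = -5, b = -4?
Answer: 125/4 ≈ 31.250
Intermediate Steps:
f = -8 (f = -3 - 5 = -8)
p(C) = 5*C²
M = -7
z(J, K) = 25 (z(J, K) = -4*(-8) - 7 = 32 - 7 = 25)
W(t) = (15 + t)/(2*t) (W(t) = (15 + t)/((2*t)) = (15 + t)*(1/(2*t)) = (15 + t)/(2*t))
W(10)*z(3, p(-2)) = ((½)*(15 + 10)/10)*25 = ((½)*(⅒)*25)*25 = (5/4)*25 = 125/4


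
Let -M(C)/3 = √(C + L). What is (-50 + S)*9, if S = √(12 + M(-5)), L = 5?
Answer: -450 + 18*√3 ≈ -418.82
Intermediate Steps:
M(C) = -3*√(5 + C) (M(C) = -3*√(C + 5) = -3*√(5 + C))
S = 2*√3 (S = √(12 - 3*√(5 - 5)) = √(12 - 3*√0) = √(12 - 3*0) = √(12 + 0) = √12 = 2*√3 ≈ 3.4641)
(-50 + S)*9 = (-50 + 2*√3)*9 = -450 + 18*√3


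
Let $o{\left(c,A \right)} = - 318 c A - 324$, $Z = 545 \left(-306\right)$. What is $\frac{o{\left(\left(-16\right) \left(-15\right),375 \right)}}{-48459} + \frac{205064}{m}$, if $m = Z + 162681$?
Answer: $\frac{42446020}{78537} \approx 540.46$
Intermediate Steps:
$Z = -166770$
$o{\left(c,A \right)} = -324 - 318 A c$ ($o{\left(c,A \right)} = - 318 A c - 324 = -324 - 318 A c$)
$m = -4089$ ($m = -166770 + 162681 = -4089$)
$\frac{o{\left(\left(-16\right) \left(-15\right),375 \right)}}{-48459} + \frac{205064}{m} = \frac{-324 - 119250 \left(\left(-16\right) \left(-15\right)\right)}{-48459} + \frac{205064}{-4089} = \left(-324 - 119250 \cdot 240\right) \left(- \frac{1}{48459}\right) + 205064 \left(- \frac{1}{4089}\right) = \left(-324 - 28620000\right) \left(- \frac{1}{48459}\right) - \frac{205064}{4089} = \left(-28620324\right) \left(- \frac{1}{48459}\right) - \frac{205064}{4089} = \frac{9540108}{16153} - \frac{205064}{4089} = \frac{42446020}{78537}$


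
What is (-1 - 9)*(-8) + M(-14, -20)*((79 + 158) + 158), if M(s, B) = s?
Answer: -5450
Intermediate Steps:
(-1 - 9)*(-8) + M(-14, -20)*((79 + 158) + 158) = (-1 - 9)*(-8) - 14*((79 + 158) + 158) = -10*(-8) - 14*(237 + 158) = 80 - 14*395 = 80 - 5530 = -5450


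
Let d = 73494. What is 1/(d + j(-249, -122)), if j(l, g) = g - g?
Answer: 1/73494 ≈ 1.3607e-5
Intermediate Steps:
j(l, g) = 0
1/(d + j(-249, -122)) = 1/(73494 + 0) = 1/73494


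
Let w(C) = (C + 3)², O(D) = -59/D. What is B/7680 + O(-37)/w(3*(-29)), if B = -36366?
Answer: -98892617/20885760 ≈ -4.7349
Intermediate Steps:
w(C) = (3 + C)²
B/7680 + O(-37)/w(3*(-29)) = -36366/7680 + (-59/(-37))/((3 + 3*(-29))²) = -36366*1/7680 + (-59*(-1/37))/((3 - 87)²) = -6061/1280 + 59/(37*((-84)²)) = -6061/1280 + (59/37)/7056 = -6061/1280 + (59/37)*(1/7056) = -6061/1280 + 59/261072 = -98892617/20885760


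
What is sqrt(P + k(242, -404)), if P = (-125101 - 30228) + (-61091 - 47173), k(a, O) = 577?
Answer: 6*I*sqrt(7306) ≈ 512.85*I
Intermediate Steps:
P = -263593 (P = -155329 - 108264 = -263593)
sqrt(P + k(242, -404)) = sqrt(-263593 + 577) = sqrt(-263016) = 6*I*sqrt(7306)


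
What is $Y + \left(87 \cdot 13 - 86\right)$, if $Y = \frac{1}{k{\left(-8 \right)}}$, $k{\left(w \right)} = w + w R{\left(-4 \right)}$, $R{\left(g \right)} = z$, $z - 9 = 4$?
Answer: $\frac{117039}{112} \approx 1045.0$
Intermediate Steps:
$z = 13$ ($z = 9 + 4 = 13$)
$R{\left(g \right)} = 13$
$k{\left(w \right)} = 14 w$ ($k{\left(w \right)} = w + w 13 = w + 13 w = 14 w$)
$Y = - \frac{1}{112}$ ($Y = \frac{1}{14 \left(-8\right)} = \frac{1}{-112} = - \frac{1}{112} \approx -0.0089286$)
$Y + \left(87 \cdot 13 - 86\right) = - \frac{1}{112} + \left(87 \cdot 13 - 86\right) = - \frac{1}{112} + \left(1131 - 86\right) = - \frac{1}{112} + 1045 = \frac{117039}{112}$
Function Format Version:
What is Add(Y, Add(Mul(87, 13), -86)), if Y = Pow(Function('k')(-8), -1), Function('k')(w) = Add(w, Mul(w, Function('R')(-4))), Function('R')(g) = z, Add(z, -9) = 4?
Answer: Rational(117039, 112) ≈ 1045.0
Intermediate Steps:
z = 13 (z = Add(9, 4) = 13)
Function('R')(g) = 13
Function('k')(w) = Mul(14, w) (Function('k')(w) = Add(w, Mul(w, 13)) = Add(w, Mul(13, w)) = Mul(14, w))
Y = Rational(-1, 112) (Y = Pow(Mul(14, -8), -1) = Pow(-112, -1) = Rational(-1, 112) ≈ -0.0089286)
Add(Y, Add(Mul(87, 13), -86)) = Add(Rational(-1, 112), Add(Mul(87, 13), -86)) = Add(Rational(-1, 112), Add(1131, -86)) = Add(Rational(-1, 112), 1045) = Rational(117039, 112)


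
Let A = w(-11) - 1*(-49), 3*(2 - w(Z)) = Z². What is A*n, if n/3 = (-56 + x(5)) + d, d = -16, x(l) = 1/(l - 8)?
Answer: -6944/3 ≈ -2314.7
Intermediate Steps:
w(Z) = 2 - Z²/3
x(l) = 1/(-8 + l)
A = 32/3 (A = (2 - ⅓*(-11)²) - 1*(-49) = (2 - ⅓*121) + 49 = (2 - 121/3) + 49 = -115/3 + 49 = 32/3 ≈ 10.667)
n = -217 (n = 3*((-56 + 1/(-8 + 5)) - 16) = 3*((-56 + 1/(-3)) - 16) = 3*((-56 - ⅓) - 16) = 3*(-169/3 - 16) = 3*(-217/3) = -217)
A*n = (32/3)*(-217) = -6944/3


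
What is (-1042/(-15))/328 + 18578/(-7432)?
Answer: -2614363/1142670 ≈ -2.2879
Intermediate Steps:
(-1042/(-15))/328 + 18578/(-7432) = -1/15*(-1042)*(1/328) + 18578*(-1/7432) = (1042/15)*(1/328) - 9289/3716 = 521/2460 - 9289/3716 = -2614363/1142670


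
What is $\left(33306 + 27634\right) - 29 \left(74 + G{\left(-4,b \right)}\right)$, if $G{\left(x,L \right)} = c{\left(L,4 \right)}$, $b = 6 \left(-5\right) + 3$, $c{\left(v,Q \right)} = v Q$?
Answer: $61926$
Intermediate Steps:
$c{\left(v,Q \right)} = Q v$
$b = -27$ ($b = -30 + 3 = -27$)
$G{\left(x,L \right)} = 4 L$
$\left(33306 + 27634\right) - 29 \left(74 + G{\left(-4,b \right)}\right) = \left(33306 + 27634\right) - 29 \left(74 + 4 \left(-27\right)\right) = 60940 - 29 \left(74 - 108\right) = 60940 - -986 = 60940 + 986 = 61926$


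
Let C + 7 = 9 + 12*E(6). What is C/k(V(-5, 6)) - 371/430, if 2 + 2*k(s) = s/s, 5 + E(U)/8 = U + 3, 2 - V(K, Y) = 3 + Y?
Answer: -332331/430 ≈ -772.86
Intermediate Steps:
V(K, Y) = -1 - Y (V(K, Y) = 2 - (3 + Y) = 2 + (-3 - Y) = -1 - Y)
E(U) = -16 + 8*U (E(U) = -40 + 8*(U + 3) = -40 + 8*(3 + U) = -40 + (24 + 8*U) = -16 + 8*U)
C = 386 (C = -7 + (9 + 12*(-16 + 8*6)) = -7 + (9 + 12*(-16 + 48)) = -7 + (9 + 12*32) = -7 + (9 + 384) = -7 + 393 = 386)
k(s) = -½ (k(s) = -1 + (s/s)/2 = -1 + (½)*1 = -1 + ½ = -½)
C/k(V(-5, 6)) - 371/430 = 386/(-½) - 371/430 = 386*(-2) - 371*1/430 = -772 - 371/430 = -332331/430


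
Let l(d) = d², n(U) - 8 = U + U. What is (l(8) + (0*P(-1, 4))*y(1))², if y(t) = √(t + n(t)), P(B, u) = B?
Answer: 4096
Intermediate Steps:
n(U) = 8 + 2*U (n(U) = 8 + (U + U) = 8 + 2*U)
y(t) = √(8 + 3*t) (y(t) = √(t + (8 + 2*t)) = √(8 + 3*t))
(l(8) + (0*P(-1, 4))*y(1))² = (8² + (0*(-1))*√(8 + 3*1))² = (64 + 0*√(8 + 3))² = (64 + 0*√11)² = (64 + 0)² = 64² = 4096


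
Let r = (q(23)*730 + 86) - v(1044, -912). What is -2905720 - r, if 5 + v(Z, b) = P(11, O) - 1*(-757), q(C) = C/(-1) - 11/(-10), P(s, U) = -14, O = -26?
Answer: -2889081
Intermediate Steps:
q(C) = 11/10 - C (q(C) = C*(-1) - 11*(-1/10) = -C + 11/10 = 11/10 - C)
v(Z, b) = 738 (v(Z, b) = -5 + (-14 - 1*(-757)) = -5 + (-14 + 757) = -5 + 743 = 738)
r = -16639 (r = ((11/10 - 1*23)*730 + 86) - 1*738 = ((11/10 - 23)*730 + 86) - 738 = (-219/10*730 + 86) - 738 = (-15987 + 86) - 738 = -15901 - 738 = -16639)
-2905720 - r = -2905720 - 1*(-16639) = -2905720 + 16639 = -2889081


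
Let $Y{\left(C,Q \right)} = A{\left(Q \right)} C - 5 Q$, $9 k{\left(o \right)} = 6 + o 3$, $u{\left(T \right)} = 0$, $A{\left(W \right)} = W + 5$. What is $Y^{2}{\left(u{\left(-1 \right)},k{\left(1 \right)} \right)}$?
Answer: $25$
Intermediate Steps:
$A{\left(W \right)} = 5 + W$
$k{\left(o \right)} = \frac{2}{3} + \frac{o}{3}$ ($k{\left(o \right)} = \frac{6 + o 3}{9} = \frac{6 + 3 o}{9} = \frac{2}{3} + \frac{o}{3}$)
$Y{\left(C,Q \right)} = - 5 Q + C \left(5 + Q\right)$ ($Y{\left(C,Q \right)} = \left(5 + Q\right) C - 5 Q = C \left(5 + Q\right) - 5 Q = - 5 Q + C \left(5 + Q\right)$)
$Y^{2}{\left(u{\left(-1 \right)},k{\left(1 \right)} \right)} = \left(- 5 \left(\frac{2}{3} + \frac{1}{3} \cdot 1\right) + 0 \left(5 + \left(\frac{2}{3} + \frac{1}{3} \cdot 1\right)\right)\right)^{2} = \left(- 5 \left(\frac{2}{3} + \frac{1}{3}\right) + 0 \left(5 + \left(\frac{2}{3} + \frac{1}{3}\right)\right)\right)^{2} = \left(\left(-5\right) 1 + 0 \left(5 + 1\right)\right)^{2} = \left(-5 + 0 \cdot 6\right)^{2} = \left(-5 + 0\right)^{2} = \left(-5\right)^{2} = 25$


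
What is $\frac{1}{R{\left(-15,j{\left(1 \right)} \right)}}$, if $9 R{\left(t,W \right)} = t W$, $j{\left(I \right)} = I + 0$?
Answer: $- \frac{3}{5} \approx -0.6$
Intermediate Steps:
$j{\left(I \right)} = I$
$R{\left(t,W \right)} = \frac{W t}{9}$ ($R{\left(t,W \right)} = \frac{t W}{9} = \frac{W t}{9}$)
$\frac{1}{R{\left(-15,j{\left(1 \right)} \right)}} = \frac{1}{\frac{1}{9} \cdot 1 \left(-15\right)} = \frac{1}{- \frac{5}{3}} = - \frac{3}{5}$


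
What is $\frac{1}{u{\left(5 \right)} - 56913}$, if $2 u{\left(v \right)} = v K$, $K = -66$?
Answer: $- \frac{1}{57078} \approx -1.752 \cdot 10^{-5}$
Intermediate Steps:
$u{\left(v \right)} = - 33 v$ ($u{\left(v \right)} = \frac{v \left(-66\right)}{2} = \frac{\left(-66\right) v}{2} = - 33 v$)
$\frac{1}{u{\left(5 \right)} - 56913} = \frac{1}{\left(-33\right) 5 - 56913} = \frac{1}{-165 - 56913} = \frac{1}{-57078} = - \frac{1}{57078}$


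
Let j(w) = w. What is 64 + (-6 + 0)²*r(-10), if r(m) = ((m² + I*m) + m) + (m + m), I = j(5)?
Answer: 784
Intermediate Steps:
I = 5
r(m) = m² + 8*m (r(m) = ((m² + 5*m) + m) + (m + m) = (m² + 6*m) + 2*m = m² + 8*m)
64 + (-6 + 0)²*r(-10) = 64 + (-6 + 0)²*(-10*(8 - 10)) = 64 + (-6)²*(-10*(-2)) = 64 + 36*20 = 64 + 720 = 784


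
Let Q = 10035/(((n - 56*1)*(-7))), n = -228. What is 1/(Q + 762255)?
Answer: 1988/1515372975 ≈ 1.3119e-6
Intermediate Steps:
Q = 10035/1988 (Q = 10035/(((-228 - 56*1)*(-7))) = 10035/(((-228 - 56)*(-7))) = 10035/((-284*(-7))) = 10035/1988 ≈ 5.0478)
1/(Q + 762255) = 1/(10035/1988 + 762255) = 1/(1515372975/1988) = 1988/1515372975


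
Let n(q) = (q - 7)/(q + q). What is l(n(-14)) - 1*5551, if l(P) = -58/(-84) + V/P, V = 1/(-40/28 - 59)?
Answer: -98607191/17766 ≈ -5550.3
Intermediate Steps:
V = -7/423 (V = 1/(-40*1/28 - 59) = 1/(-10/7 - 59) = 1/(-423/7) = -7/423 ≈ -0.016548)
n(q) = (-7 + q)/(2*q) (n(q) = (-7 + q)/((2*q)) = (-7 + q)*(1/(2*q)) = (-7 + q)/(2*q))
l(P) = 29/42 - 7/(423*P) (l(P) = -58/(-84) - 7/(423*P) = -58*(-1/84) - 7/(423*P) = 29/42 - 7/(423*P))
l(n(-14)) - 1*5551 = (-98 + 4089*((1/2)*(-7 - 14)/(-14)))/(5922*(((1/2)*(-7 - 14)/(-14)))) - 1*5551 = (-98 + 4089*((1/2)*(-1/14)*(-21)))/(5922*(((1/2)*(-1/14)*(-21)))) - 5551 = (-98 + 4089*(3/4))/(5922*(3/4)) - 5551 = (1/5922)*(4/3)*(-98 + 12267/4) - 5551 = (1/5922)*(4/3)*(11875/4) - 5551 = 11875/17766 - 5551 = -98607191/17766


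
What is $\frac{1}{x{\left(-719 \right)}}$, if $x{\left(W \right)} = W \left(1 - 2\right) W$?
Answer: $- \frac{1}{516961} \approx -1.9344 \cdot 10^{-6}$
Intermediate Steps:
$x{\left(W \right)} = - W^{2}$ ($x{\left(W \right)} = W \left(1 - 2\right) W = W \left(-1\right) W = - W W = - W^{2}$)
$\frac{1}{x{\left(-719 \right)}} = \frac{1}{\left(-1\right) \left(-719\right)^{2}} = \frac{1}{\left(-1\right) 516961} = \frac{1}{-516961} = - \frac{1}{516961}$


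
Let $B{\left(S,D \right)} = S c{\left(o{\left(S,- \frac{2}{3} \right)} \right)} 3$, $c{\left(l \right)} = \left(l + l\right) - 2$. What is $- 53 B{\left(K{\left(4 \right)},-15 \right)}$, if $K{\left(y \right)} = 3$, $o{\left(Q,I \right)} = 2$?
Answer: $-954$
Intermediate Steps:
$c{\left(l \right)} = -2 + 2 l$ ($c{\left(l \right)} = 2 l - 2 = -2 + 2 l$)
$B{\left(S,D \right)} = 6 S$ ($B{\left(S,D \right)} = S \left(-2 + 2 \cdot 2\right) 3 = S \left(-2 + 4\right) 3 = S 2 \cdot 3 = 2 S 3 = 6 S$)
$- 53 B{\left(K{\left(4 \right)},-15 \right)} = - 53 \cdot 6 \cdot 3 = \left(-53\right) 18 = -954$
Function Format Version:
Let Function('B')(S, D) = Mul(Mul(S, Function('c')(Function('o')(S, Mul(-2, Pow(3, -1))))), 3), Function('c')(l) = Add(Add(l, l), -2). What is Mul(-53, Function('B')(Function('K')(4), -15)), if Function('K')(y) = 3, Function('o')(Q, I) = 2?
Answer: -954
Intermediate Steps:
Function('c')(l) = Add(-2, Mul(2, l)) (Function('c')(l) = Add(Mul(2, l), -2) = Add(-2, Mul(2, l)))
Function('B')(S, D) = Mul(6, S) (Function('B')(S, D) = Mul(Mul(S, Add(-2, Mul(2, 2))), 3) = Mul(Mul(S, Add(-2, 4)), 3) = Mul(Mul(S, 2), 3) = Mul(Mul(2, S), 3) = Mul(6, S))
Mul(-53, Function('B')(Function('K')(4), -15)) = Mul(-53, Mul(6, 3)) = Mul(-53, 18) = -954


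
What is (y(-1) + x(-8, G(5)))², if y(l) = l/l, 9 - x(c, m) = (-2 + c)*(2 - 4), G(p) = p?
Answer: 100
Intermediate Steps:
x(c, m) = 5 + 2*c (x(c, m) = 9 - (-2 + c)*(2 - 4) = 9 - (-2 + c)*(-2) = 9 - (4 - 2*c) = 9 + (-4 + 2*c) = 5 + 2*c)
y(l) = 1
(y(-1) + x(-8, G(5)))² = (1 + (5 + 2*(-8)))² = (1 + (5 - 16))² = (1 - 11)² = (-10)² = 100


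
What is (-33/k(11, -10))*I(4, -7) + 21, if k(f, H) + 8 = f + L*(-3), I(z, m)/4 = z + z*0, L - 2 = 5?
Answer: 151/3 ≈ 50.333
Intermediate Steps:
L = 7 (L = 2 + 5 = 7)
I(z, m) = 4*z (I(z, m) = 4*(z + z*0) = 4*(z + 0) = 4*z)
k(f, H) = -29 + f (k(f, H) = -8 + (f + 7*(-3)) = -8 + (f - 21) = -8 + (-21 + f) = -29 + f)
(-33/k(11, -10))*I(4, -7) + 21 = (-33/(-29 + 11))*(4*4) + 21 = -33/(-18)*16 + 21 = -33*(-1/18)*16 + 21 = (11/6)*16 + 21 = 88/3 + 21 = 151/3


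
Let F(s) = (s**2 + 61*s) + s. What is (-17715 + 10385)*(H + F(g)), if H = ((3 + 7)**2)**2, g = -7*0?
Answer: -73300000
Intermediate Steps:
g = 0
F(s) = s**2 + 62*s
H = 10000 (H = (10**2)**2 = 100**2 = 10000)
(-17715 + 10385)*(H + F(g)) = (-17715 + 10385)*(10000 + 0*(62 + 0)) = -7330*(10000 + 0*62) = -7330*(10000 + 0) = -7330*10000 = -73300000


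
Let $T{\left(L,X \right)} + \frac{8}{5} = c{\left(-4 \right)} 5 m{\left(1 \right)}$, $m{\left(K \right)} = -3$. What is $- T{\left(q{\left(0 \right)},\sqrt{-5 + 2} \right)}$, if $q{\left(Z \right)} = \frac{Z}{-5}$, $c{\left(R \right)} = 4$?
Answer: $\frac{308}{5} \approx 61.6$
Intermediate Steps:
$q{\left(Z \right)} = - \frac{Z}{5}$ ($q{\left(Z \right)} = Z \left(- \frac{1}{5}\right) = - \frac{Z}{5}$)
$T{\left(L,X \right)} = - \frac{308}{5}$ ($T{\left(L,X \right)} = - \frac{8}{5} + 4 \cdot 5 \left(-3\right) = - \frac{8}{5} + 20 \left(-3\right) = - \frac{8}{5} - 60 = - \frac{308}{5}$)
$- T{\left(q{\left(0 \right)},\sqrt{-5 + 2} \right)} = \left(-1\right) \left(- \frac{308}{5}\right) = \frac{308}{5}$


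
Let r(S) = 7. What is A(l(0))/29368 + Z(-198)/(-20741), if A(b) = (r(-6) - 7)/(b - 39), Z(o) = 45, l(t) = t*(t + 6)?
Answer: -45/20741 ≈ -0.0021696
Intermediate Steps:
l(t) = t*(6 + t)
A(b) = 0 (A(b) = (7 - 7)/(b - 39) = 0/(-39 + b) = 0)
A(l(0))/29368 + Z(-198)/(-20741) = 0/29368 + 45/(-20741) = 0*(1/29368) + 45*(-1/20741) = 0 - 45/20741 = -45/20741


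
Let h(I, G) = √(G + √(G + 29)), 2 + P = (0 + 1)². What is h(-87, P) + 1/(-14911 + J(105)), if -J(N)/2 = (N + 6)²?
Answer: -1/39553 + √(-1 + 2*√7) ≈ 2.0716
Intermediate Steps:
J(N) = -2*(6 + N)² (J(N) = -2*(N + 6)² = -2*(6 + N)²)
P = -1 (P = -2 + (0 + 1)² = -2 + 1² = -2 + 1 = -1)
h(I, G) = √(G + √(29 + G))
h(-87, P) + 1/(-14911 + J(105)) = √(-1 + √(29 - 1)) + 1/(-14911 - 2*(6 + 105)²) = √(-1 + √28) + 1/(-14911 - 2*111²) = √(-1 + 2*√7) + 1/(-14911 - 2*12321) = √(-1 + 2*√7) + 1/(-14911 - 24642) = √(-1 + 2*√7) + 1/(-39553) = √(-1 + 2*√7) - 1/39553 = -1/39553 + √(-1 + 2*√7)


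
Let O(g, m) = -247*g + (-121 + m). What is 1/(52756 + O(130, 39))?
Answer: 1/20564 ≈ 4.8629e-5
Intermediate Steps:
O(g, m) = -121 + m - 247*g
1/(52756 + O(130, 39)) = 1/(52756 + (-121 + 39 - 247*130)) = 1/(52756 + (-121 + 39 - 32110)) = 1/(52756 - 32192) = 1/20564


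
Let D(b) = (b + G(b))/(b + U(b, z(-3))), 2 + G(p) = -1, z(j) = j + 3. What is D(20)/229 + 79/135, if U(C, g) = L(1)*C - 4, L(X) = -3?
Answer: 793709/1360260 ≈ 0.58350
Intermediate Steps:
z(j) = 3 + j
G(p) = -3 (G(p) = -2 - 1 = -3)
U(C, g) = -4 - 3*C (U(C, g) = -3*C - 4 = -4 - 3*C)
D(b) = (-3 + b)/(-4 - 2*b) (D(b) = (b - 3)/(b + (-4 - 3*b)) = (-3 + b)/(-4 - 2*b))
D(20)/229 + 79/135 = ((3 - 1*20)/(2*(2 + 20)))/229 + 79/135 = ((1/2)*(3 - 20)/22)*(1/229) + 79*(1/135) = ((1/2)*(1/22)*(-17))*(1/229) + 79/135 = -17/44*1/229 + 79/135 = -17/10076 + 79/135 = 793709/1360260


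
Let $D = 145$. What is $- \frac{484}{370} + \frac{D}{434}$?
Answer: $- \frac{78203}{80290} \approx -0.97401$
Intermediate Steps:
$- \frac{484}{370} + \frac{D}{434} = - \frac{484}{370} + \frac{145}{434} = \left(-484\right) \frac{1}{370} + 145 \cdot \frac{1}{434} = - \frac{242}{185} + \frac{145}{434} = - \frac{78203}{80290}$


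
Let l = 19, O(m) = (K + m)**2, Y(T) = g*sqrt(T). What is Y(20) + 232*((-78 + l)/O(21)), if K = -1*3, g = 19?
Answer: -3422/81 + 38*sqrt(5) ≈ 42.724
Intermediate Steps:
K = -3
Y(T) = 19*sqrt(T)
O(m) = (-3 + m)**2
Y(20) + 232*((-78 + l)/O(21)) = 19*sqrt(20) + 232*((-78 + 19)/((-3 + 21)**2)) = 19*(2*sqrt(5)) + 232*(-59/(18**2)) = 38*sqrt(5) + 232*(-59/324) = 38*sqrt(5) - 3422/81 = -3422/81 + 38*sqrt(5)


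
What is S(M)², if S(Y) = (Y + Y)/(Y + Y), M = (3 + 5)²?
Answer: 1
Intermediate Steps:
M = 64 (M = 8² = 64)
S(Y) = 1 (S(Y) = (2*Y)/((2*Y)) = (2*Y)*(1/(2*Y)) = 1)
S(M)² = 1² = 1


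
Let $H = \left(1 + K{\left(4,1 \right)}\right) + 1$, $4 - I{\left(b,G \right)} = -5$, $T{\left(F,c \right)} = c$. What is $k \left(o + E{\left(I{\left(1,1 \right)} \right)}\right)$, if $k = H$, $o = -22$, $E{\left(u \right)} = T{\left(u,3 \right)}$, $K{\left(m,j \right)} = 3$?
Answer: $-95$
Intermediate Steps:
$I{\left(b,G \right)} = 9$ ($I{\left(b,G \right)} = 4 - -5 = 4 + 5 = 9$)
$E{\left(u \right)} = 3$
$H = 5$ ($H = \left(1 + 3\right) + 1 = 4 + 1 = 5$)
$k = 5$
$k \left(o + E{\left(I{\left(1,1 \right)} \right)}\right) = 5 \left(-22 + 3\right) = 5 \left(-19\right) = -95$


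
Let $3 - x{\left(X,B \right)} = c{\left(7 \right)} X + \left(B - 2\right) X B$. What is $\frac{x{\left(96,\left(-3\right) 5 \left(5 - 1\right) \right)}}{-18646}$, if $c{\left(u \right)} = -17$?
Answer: $\frac{355485}{18646} \approx 19.065$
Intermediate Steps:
$x{\left(X,B \right)} = 3 + 17 X - B X \left(-2 + B\right)$ ($x{\left(X,B \right)} = 3 - \left(- 17 X + \left(B - 2\right) X B\right) = 3 - \left(- 17 X + \left(-2 + B\right) X B\right) = 3 - \left(- 17 X + X \left(-2 + B\right) B\right) = 3 - \left(- 17 X + B X \left(-2 + B\right)\right) = 3 + 17 X - B X \left(-2 + B\right)$)
$\frac{x{\left(96,\left(-3\right) 5 \left(5 - 1\right) \right)}}{-18646} = \frac{3 + 17 \cdot 96 - 96 \left(\left(-3\right) 5 \left(5 - 1\right)\right)^{2} + 2 \left(-3\right) 5 \left(5 - 1\right) 96}{-18646} = \left(3 + 1632 - 96 \left(\left(-15\right) 4\right)^{2} + 2 \left(\left(-15\right) 4\right) 96\right) \left(- \frac{1}{18646}\right) = \left(3 + 1632 - 96 \left(-60\right)^{2} + 2 \left(-60\right) 96\right) \left(- \frac{1}{18646}\right) = \left(3 + 1632 - 96 \cdot 3600 - 11520\right) \left(- \frac{1}{18646}\right) = \left(3 + 1632 - 345600 - 11520\right) \left(- \frac{1}{18646}\right) = \left(-355485\right) \left(- \frac{1}{18646}\right) = \frac{355485}{18646}$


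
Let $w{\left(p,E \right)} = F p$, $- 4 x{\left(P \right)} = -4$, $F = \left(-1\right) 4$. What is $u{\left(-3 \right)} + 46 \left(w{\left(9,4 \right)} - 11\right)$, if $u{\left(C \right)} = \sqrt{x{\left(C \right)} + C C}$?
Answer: $-2162 + \sqrt{10} \approx -2158.8$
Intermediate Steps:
$F = -4$
$x{\left(P \right)} = 1$ ($x{\left(P \right)} = \left(- \frac{1}{4}\right) \left(-4\right) = 1$)
$w{\left(p,E \right)} = - 4 p$
$u{\left(C \right)} = \sqrt{1 + C^{2}}$ ($u{\left(C \right)} = \sqrt{1 + C C} = \sqrt{1 + C^{2}}$)
$u{\left(-3 \right)} + 46 \left(w{\left(9,4 \right)} - 11\right) = \sqrt{1 + \left(-3\right)^{2}} + 46 \left(\left(-4\right) 9 - 11\right) = \sqrt{1 + 9} + 46 \left(-36 - 11\right) = \sqrt{10} + 46 \left(-47\right) = \sqrt{10} - 2162 = -2162 + \sqrt{10}$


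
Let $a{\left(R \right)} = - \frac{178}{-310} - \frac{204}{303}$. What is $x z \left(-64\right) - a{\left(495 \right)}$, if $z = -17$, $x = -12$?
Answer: $- \frac{204390129}{15655} \approx -13056.0$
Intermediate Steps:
$a{\left(R \right)} = - \frac{1551}{15655}$ ($a{\left(R \right)} = \left(-178\right) \left(- \frac{1}{310}\right) - \frac{68}{101} = \frac{89}{155} - \frac{68}{101} = - \frac{1551}{15655}$)
$x z \left(-64\right) - a{\left(495 \right)} = \left(-12\right) \left(-17\right) \left(-64\right) - - \frac{1551}{15655} = 204 \left(-64\right) + \frac{1551}{15655} = -13056 + \frac{1551}{15655} = - \frac{204390129}{15655}$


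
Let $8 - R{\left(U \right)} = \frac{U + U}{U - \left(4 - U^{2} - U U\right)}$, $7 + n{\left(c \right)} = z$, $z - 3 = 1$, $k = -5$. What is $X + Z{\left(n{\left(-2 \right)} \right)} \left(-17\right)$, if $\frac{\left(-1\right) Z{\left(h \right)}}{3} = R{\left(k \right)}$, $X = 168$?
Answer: $\frac{24126}{41} \approx 588.44$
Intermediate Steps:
$z = 4$ ($z = 3 + 1 = 4$)
$n{\left(c \right)} = -3$ ($n{\left(c \right)} = -7 + 4 = -3$)
$R{\left(U \right)} = 8 - \frac{2 U}{-4 + U + 2 U^{2}}$ ($R{\left(U \right)} = 8 - \frac{U + U}{U - \left(4 - U^{2} - U U\right)} = 8 - \frac{2 U}{U + \left(\left(U^{2} + U^{2}\right) - 4\right)} = 8 - \frac{2 U}{U + \left(2 U^{2} - 4\right)} = 8 - \frac{2 U}{U + \left(-4 + 2 U^{2}\right)} = 8 - \frac{2 U}{-4 + U + 2 U^{2}}$)
$Z{\left(h \right)} = - \frac{1014}{41}$ ($Z{\left(h \right)} = - 3 \frac{2 \left(-16 + 3 \left(-5\right) + 8 \left(-5\right)^{2}\right)}{-4 - 5 + 2 \left(-5\right)^{2}} = - 3 \frac{2 \left(-16 - 15 + 8 \cdot 25\right)}{-4 - 5 + 2 \cdot 25} = - 3 \frac{2 \left(-16 - 15 + 200\right)}{-4 - 5 + 50} = - 3 \cdot 2 \cdot \frac{1}{41} \cdot 169 = \left(-3\right) \frac{338}{41} = - \frac{1014}{41}$)
$X + Z{\left(n{\left(-2 \right)} \right)} \left(-17\right) = 168 - - \frac{17238}{41} = 168 + \frac{17238}{41} = \frac{24126}{41}$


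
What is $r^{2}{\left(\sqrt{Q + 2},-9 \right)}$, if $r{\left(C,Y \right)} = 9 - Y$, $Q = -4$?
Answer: $324$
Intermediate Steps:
$r^{2}{\left(\sqrt{Q + 2},-9 \right)} = \left(9 - -9\right)^{2} = \left(9 + 9\right)^{2} = 18^{2} = 324$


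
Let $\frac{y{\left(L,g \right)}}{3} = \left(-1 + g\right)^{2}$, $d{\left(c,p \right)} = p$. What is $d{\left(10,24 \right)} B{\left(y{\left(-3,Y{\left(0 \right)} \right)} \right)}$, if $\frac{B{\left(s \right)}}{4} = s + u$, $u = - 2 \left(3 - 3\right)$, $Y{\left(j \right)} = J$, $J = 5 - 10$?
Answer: $10368$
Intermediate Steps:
$J = -5$ ($J = 5 - 10 = -5$)
$Y{\left(j \right)} = -5$
$u = 0$ ($u = \left(-2\right) 0 = 0$)
$y{\left(L,g \right)} = 3 \left(-1 + g\right)^{2}$
$B{\left(s \right)} = 4 s$ ($B{\left(s \right)} = 4 \left(s + 0\right) = 4 s$)
$d{\left(10,24 \right)} B{\left(y{\left(-3,Y{\left(0 \right)} \right)} \right)} = 24 \cdot 4 \cdot 3 \left(-1 - 5\right)^{2} = 24 \cdot 4 \cdot 3 \left(-6\right)^{2} = 24 \cdot 4 \cdot 3 \cdot 36 = 24 \cdot 4 \cdot 108 = 24 \cdot 432 = 10368$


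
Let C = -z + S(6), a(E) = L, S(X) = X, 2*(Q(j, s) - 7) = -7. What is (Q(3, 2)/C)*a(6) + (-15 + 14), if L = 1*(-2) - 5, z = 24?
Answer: 13/36 ≈ 0.36111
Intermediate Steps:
Q(j, s) = 7/2 (Q(j, s) = 7 + (½)*(-7) = 7 - 7/2 = 7/2)
L = -7 (L = -2 - 5 = -7)
a(E) = -7
C = -18 (C = -1*24 + 6 = -24 + 6 = -18)
(Q(3, 2)/C)*a(6) + (-15 + 14) = ((7/2)/(-18))*(-7) + (-15 + 14) = ((7/2)*(-1/18))*(-7) - 1 = -7/36*(-7) - 1 = 49/36 - 1 = 13/36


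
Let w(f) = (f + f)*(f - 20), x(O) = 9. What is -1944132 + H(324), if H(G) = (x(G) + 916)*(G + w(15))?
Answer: -1783182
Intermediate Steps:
w(f) = 2*f*(-20 + f) (w(f) = (2*f)*(-20 + f) = 2*f*(-20 + f))
H(G) = -138750 + 925*G (H(G) = (9 + 916)*(G + 2*15*(-20 + 15)) = 925*(G + 2*15*(-5)) = 925*(G - 150) = 925*(-150 + G) = -138750 + 925*G)
-1944132 + H(324) = -1944132 + (-138750 + 925*324) = -1944132 + (-138750 + 299700) = -1944132 + 160950 = -1783182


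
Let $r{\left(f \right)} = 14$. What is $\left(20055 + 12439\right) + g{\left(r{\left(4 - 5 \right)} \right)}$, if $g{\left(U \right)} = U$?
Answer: $32508$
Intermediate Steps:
$\left(20055 + 12439\right) + g{\left(r{\left(4 - 5 \right)} \right)} = \left(20055 + 12439\right) + 14 = 32494 + 14 = 32508$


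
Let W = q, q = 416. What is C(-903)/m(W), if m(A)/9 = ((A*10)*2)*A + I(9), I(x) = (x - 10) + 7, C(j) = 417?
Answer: 139/10383378 ≈ 1.3387e-5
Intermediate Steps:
W = 416
I(x) = -3 + x (I(x) = (-10 + x) + 7 = -3 + x)
m(A) = 54 + 180*A**2 (m(A) = 9*(((A*10)*2)*A + (-3 + 9)) = 9*(((10*A)*2)*A + 6) = 9*((20*A)*A + 6) = 9*(20*A**2 + 6) = 9*(6 + 20*A**2) = 54 + 180*A**2)
C(-903)/m(W) = 417/(54 + 180*416**2) = 417/(54 + 180*173056) = 417/(54 + 31150080) = 417/31150134 = 417*(1/31150134) = 139/10383378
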